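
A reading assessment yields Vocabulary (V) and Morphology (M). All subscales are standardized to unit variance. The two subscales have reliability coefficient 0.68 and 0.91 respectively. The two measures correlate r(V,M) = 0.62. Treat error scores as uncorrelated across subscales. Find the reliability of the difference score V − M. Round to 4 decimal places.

0.4605

Var(V−M) = 1 + 1 − 2·0.62 = 2 − 1.24 = 0.76.
With uncorrelated errors the cross-covariances are all true-score covariance, so they carry over unchanged; only the diagonal terms shrink to ρᵢσᵢ².
True-score variance = [0.68 + 0.91] − 1.24 = 1.59 − 1.24 = 0.35.
Reliability = 0.35 / 0.76 = 0.4605.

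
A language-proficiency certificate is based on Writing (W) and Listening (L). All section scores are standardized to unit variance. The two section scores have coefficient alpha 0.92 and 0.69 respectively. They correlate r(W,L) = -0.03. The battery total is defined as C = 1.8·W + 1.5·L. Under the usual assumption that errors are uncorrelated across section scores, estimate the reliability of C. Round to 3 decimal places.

0.820

Var(C) = 1.8² + 1.5² + 2·[2.7·(-0.03)] = 5.49 − 0.162 = 5.328.
Because errors are independent across components, Cov(Tᵢ,Tⱼ) = Cov(Xᵢ,Xⱼ); the off-diagonal part of the true-score variance is the same as above.
True-score variance = [1.8²·0.92 + 1.5²·0.69] − 0.162 = 4.5333 − 0.162 = 4.3713.
Reliability = 4.3713 / 5.328 = 0.820.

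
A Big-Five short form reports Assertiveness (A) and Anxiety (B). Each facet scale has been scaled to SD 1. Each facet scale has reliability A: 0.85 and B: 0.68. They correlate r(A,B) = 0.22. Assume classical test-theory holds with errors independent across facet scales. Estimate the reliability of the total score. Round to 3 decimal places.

0.807

Var(A+B) = 2 + 2·[0.22] = 2 + 0.44 = 2.44.
Because errors are independent across components, Cov(Tᵢ,Tⱼ) = Cov(Xᵢ,Xⱼ); the off-diagonal part of the true-score variance is the same as above.
True-score variance = [0.85 + 0.68] + 0.44 = 1.53 + 0.44 = 1.97.
Reliability = 1.97 / 2.44 = 0.807.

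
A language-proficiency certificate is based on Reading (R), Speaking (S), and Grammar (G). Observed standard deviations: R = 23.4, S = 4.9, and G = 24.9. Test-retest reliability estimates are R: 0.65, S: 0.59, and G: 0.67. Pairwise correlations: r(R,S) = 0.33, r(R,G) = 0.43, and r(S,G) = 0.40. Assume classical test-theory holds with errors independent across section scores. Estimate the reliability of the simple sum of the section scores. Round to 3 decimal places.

Var(R+S+G) = 23.4² + 4.9² + 24.9² + 2·[23.4·4.9·0.33 + 23.4·24.9·0.43 + 4.9·24.9·0.40] = 1191.58 + 674.371 = 1865.95.
Because errors are independent across components, Cov(Tᵢ,Tⱼ) = Cov(Xᵢ,Xⱼ); the off-diagonal part of the true-score variance is the same as above.
True-score variance = [23.4²·0.65 + 4.9²·0.59 + 24.9²·0.67] + 674.371 = 785.487 + 674.371 = 1459.86.
Reliability = 1459.86 / 1865.95 = 0.782.

0.782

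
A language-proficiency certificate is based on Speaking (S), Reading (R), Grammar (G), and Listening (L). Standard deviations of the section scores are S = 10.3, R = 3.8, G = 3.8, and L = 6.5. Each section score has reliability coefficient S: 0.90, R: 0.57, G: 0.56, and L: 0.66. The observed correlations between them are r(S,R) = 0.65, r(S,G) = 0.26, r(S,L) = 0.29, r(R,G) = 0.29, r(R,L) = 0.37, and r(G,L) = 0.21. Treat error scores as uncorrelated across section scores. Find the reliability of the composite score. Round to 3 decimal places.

0.884

Var(S+R+G+L) = 10.3² + 3.8² + 3.8² + 6.5² + 2·[10.3·3.8·0.65 + 10.3·3.8·0.26 + 10.3·6.5·0.29 + 3.8·3.8·0.29 + 3.8·6.5·0.37 + 3.8·6.5·0.21] = 177.22 + 147.093 = 324.313.
Because errors are independent across components, Cov(Tᵢ,Tⱼ) = Cov(Xᵢ,Xⱼ); the off-diagonal part of the true-score variance is the same as above.
True-score variance = [10.3²·0.90 + 3.8²·0.57 + 3.8²·0.56 + 6.5²·0.66] + 147.093 = 139.683 + 147.093 = 286.776.
Reliability = 286.776 / 324.313 = 0.884.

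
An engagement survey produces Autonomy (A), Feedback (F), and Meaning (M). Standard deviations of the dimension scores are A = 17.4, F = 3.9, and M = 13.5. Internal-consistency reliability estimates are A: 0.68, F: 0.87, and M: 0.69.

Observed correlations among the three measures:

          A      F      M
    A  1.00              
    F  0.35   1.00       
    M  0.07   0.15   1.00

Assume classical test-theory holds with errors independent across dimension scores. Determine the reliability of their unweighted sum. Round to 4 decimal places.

Var(A+F+M) = 17.4² + 3.9² + 13.5² + 2·[17.4·3.9·0.35 + 17.4·13.5·0.07 + 3.9·13.5·0.15] = 500.22 + 96.183 = 596.403.
With uncorrelated errors the cross-covariances are all true-score covariance, so they carry over unchanged; only the diagonal terms shrink to ρᵢσᵢ².
True-score variance = [17.4²·0.68 + 3.9²·0.87 + 13.5²·0.69] + 96.183 = 344.862 + 96.183 = 441.045.
Reliability = 441.045 / 596.403 = 0.7395.

0.7395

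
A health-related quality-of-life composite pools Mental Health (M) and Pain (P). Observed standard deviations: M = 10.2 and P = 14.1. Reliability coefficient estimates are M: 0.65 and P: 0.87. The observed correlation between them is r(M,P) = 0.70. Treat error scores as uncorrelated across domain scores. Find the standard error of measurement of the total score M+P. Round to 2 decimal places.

Var(total) = 302.85 + 201.348 = 504.198.
True-score variance = 240.591 + 201.348 = 441.939, so reliability = 0.8765.
Error variance = 504.198 − 441.939 = 62.2593; SEM = √62.2593 = 7.89.

7.89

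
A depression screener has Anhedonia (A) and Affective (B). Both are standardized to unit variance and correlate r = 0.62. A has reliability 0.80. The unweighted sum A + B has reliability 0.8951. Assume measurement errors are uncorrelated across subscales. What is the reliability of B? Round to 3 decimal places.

Var(A+B) = 2 + 2·0.62 = 3.240.
True-score variance = ρ_A + ρ_B + 2·0.62, so 0.8951 = (0.80 + ρ_B + 1.24) / 3.240.
ρ_B = 0.8951·3.240 − 0.80 − 1.24 = 0.860.

0.860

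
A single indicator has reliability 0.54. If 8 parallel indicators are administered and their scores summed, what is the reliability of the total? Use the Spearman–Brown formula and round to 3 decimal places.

0.904

ρ_k = kρ / (1 + (k−1)ρ) = 8·0.54 / (1 + 7·0.54) = 4.320 / 4.780 = 0.904.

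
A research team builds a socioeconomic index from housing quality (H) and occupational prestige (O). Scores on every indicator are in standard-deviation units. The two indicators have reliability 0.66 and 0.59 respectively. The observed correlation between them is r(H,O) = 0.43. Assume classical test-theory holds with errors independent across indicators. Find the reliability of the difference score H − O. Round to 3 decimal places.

0.342

Var(H−O) = 1 + 1 − 2·0.43 = 2 − 0.86 = 1.14.
With uncorrelated errors the cross-covariances are all true-score covariance, so they carry over unchanged; only the diagonal terms shrink to ρᵢσᵢ².
True-score variance = [0.66 + 0.59] − 0.86 = 1.25 − 0.86 = 0.39.
Reliability = 0.39 / 1.14 = 0.342.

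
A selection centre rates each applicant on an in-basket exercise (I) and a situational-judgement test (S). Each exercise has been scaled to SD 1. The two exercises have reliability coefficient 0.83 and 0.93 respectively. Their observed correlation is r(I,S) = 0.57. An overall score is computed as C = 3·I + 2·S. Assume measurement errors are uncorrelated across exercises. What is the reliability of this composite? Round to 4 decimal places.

0.9088

Var(C) = 3² + 2² + 2·[6·0.57] = 13 + 6.84 = 19.84.
Under uncorrelated errors the observed covariances equal the true-score covariances, so only the own-variance terms attenuate.
True-score variance = [3²·0.83 + 2²·0.93] + 6.84 = 11.19 + 6.84 = 18.03.
Reliability = 18.03 / 19.84 = 0.9088.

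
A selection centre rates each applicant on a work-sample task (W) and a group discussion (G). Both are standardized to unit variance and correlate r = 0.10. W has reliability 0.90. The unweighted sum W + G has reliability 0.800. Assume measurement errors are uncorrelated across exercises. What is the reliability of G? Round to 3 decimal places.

Var(W+G) = 2 + 2·0.10 = 2.200.
True-score variance = ρ_W + ρ_G + 2·0.10, so 0.800 = (0.90 + ρ_G + 0.20) / 2.200.
ρ_G = 0.800·2.200 − 0.90 − 0.20 = 0.660.

0.660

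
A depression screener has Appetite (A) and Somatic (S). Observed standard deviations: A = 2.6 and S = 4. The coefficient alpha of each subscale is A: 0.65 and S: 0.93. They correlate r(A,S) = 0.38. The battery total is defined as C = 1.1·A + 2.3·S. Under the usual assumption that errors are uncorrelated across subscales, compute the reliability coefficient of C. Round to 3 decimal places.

0.922

Var(C) = 1.1²·2.6² + 2.3²·4² + 2·[2.53·2.6·4·0.38] = 92.8196 + 19.9971 = 112.817.
With uncorrelated errors the cross-covariances are all true-score covariance, so they carry over unchanged; only the diagonal terms shrink to ρᵢσᵢ².
True-score variance = [1.1²·2.6²·0.65 + 2.3²·4²·0.93] + 19.9971 = 84.0319 + 19.9971 = 104.029.
Reliability = 104.029 / 112.817 = 0.922.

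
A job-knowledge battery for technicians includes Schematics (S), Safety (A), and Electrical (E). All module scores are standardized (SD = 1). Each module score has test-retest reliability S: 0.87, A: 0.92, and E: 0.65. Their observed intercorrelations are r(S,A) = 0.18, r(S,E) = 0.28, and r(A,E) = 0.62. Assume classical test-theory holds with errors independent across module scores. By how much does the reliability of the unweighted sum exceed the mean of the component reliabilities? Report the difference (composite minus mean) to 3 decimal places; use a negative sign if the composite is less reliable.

Var(sum) = 3 + 2.16 = 5.16; true-score variance = 2.44 + 2.16 = 4.6; composite reliability = 0.8915.
Mean component reliability = 0.8133.
Difference = 0.8915 − 0.8133 = 0.078.

0.078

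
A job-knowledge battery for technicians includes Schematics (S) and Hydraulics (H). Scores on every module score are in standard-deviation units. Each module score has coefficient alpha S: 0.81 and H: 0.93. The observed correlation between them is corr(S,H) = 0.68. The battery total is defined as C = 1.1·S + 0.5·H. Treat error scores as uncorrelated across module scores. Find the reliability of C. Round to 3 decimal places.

0.888

Var(C) = 1.1² + 0.5² + 2·[0.55·0.68] = 1.46 + 0.748 = 2.208.
With uncorrelated errors the cross-covariances are all true-score covariance, so they carry over unchanged; only the diagonal terms shrink to ρᵢσᵢ².
True-score variance = [1.1²·0.81 + 0.5²·0.93] + 0.748 = 1.2126 + 0.748 = 1.9606.
Reliability = 1.9606 / 2.208 = 0.888.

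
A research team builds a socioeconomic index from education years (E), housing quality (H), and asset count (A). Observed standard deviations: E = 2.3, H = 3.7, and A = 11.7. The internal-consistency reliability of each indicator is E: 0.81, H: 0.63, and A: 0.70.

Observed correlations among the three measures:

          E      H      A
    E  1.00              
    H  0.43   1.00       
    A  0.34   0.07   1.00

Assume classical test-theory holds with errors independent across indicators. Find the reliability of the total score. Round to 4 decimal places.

Var(E+H+A) = 2.3² + 3.7² + 11.7² + 2·[2.3·3.7·0.43 + 2.3·11.7·0.34 + 3.7·11.7·0.07] = 155.87 + 31.678 = 187.548.
Under uncorrelated errors the observed covariances equal the true-score covariances, so only the own-variance terms attenuate.
True-score variance = [2.3²·0.81 + 3.7²·0.63 + 11.7²·0.70] + 31.678 = 108.733 + 31.678 = 140.411.
Reliability = 140.411 / 187.548 = 0.7487.

0.7487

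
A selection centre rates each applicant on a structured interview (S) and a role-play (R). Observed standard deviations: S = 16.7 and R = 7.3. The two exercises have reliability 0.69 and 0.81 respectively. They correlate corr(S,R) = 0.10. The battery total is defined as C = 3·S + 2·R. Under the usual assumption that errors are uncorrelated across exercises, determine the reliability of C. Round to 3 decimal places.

Var(C) = 3²·16.7² + 2²·7.3² + 2·[6·16.7·7.3·0.10] = 2723.17 + 146.292 = 2869.46.
Under uncorrelated errors the observed covariances equal the true-score covariances, so only the own-variance terms attenuate.
True-score variance = [3²·16.7²·0.69 + 2²·7.3²·0.81] + 146.292 = 1904.57 + 146.292 = 2050.86.
Reliability = 2050.86 / 2869.46 = 0.715.

0.715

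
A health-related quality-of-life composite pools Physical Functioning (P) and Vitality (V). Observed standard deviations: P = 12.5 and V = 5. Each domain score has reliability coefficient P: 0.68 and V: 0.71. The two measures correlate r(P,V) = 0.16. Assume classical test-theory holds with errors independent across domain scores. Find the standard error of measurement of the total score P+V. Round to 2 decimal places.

Var(total) = 181.25 + 20 = 201.25.
True-score variance = 124 + 20 = 144, so reliability = 0.7155.
Error variance = 201.25 − 144 = 57.25; SEM = √57.25 = 7.57.

7.57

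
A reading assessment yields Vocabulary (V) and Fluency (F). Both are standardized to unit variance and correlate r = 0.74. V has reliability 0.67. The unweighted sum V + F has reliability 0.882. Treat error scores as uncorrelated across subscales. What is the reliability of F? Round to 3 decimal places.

0.919

Var(V+F) = 2 + 2·0.74 = 3.480.
True-score variance = ρ_V + ρ_F + 2·0.74, so 0.882 = (0.67 + ρ_F + 1.48) / 3.480.
ρ_F = 0.882·3.480 − 0.67 − 1.48 = 0.919.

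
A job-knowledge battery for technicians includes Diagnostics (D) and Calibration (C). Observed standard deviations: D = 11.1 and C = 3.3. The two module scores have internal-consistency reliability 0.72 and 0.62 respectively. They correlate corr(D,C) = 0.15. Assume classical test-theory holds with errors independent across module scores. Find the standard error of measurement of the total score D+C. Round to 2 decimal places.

6.22

Var(total) = 134.1 + 10.989 = 145.089.
True-score variance = 95.463 + 10.989 = 106.452, so reliability = 0.7337.
Error variance = 145.089 − 106.452 = 38.637; SEM = √38.637 = 6.22.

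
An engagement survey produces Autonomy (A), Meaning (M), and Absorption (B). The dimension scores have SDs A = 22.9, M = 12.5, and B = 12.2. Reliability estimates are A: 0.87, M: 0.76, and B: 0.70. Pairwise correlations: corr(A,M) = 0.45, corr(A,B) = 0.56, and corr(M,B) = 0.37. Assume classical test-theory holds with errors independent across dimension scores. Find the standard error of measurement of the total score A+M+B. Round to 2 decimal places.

Var(total) = 829.5 + 683.381 = 1512.88.
True-score variance = 679.175 + 683.381 = 1362.56, so reliability = 0.9006.
Error variance = 1512.88 − 1362.56 = 150.325; SEM = √150.325 = 12.26.

12.26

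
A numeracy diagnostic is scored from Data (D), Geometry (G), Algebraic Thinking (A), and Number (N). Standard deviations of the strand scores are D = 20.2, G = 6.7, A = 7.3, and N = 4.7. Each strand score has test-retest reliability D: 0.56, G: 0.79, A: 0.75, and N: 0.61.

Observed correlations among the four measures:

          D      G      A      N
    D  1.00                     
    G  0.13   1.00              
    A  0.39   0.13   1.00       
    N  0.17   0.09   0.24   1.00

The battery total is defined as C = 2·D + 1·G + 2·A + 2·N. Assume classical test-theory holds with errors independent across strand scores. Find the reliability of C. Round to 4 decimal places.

Var(C) = 2²·20.2² + 6.7² + 2²·7.3² + 2²·4.7² + 2·[2·20.2·6.7·0.13 + 4·20.2·7.3·0.39 + 4·20.2·4.7·0.17 + 2·6.7·7.3·0.13 + 2·6.7·4.7·0.09 + 4·7.3·4.7·0.24] = 1978.57 + 762.215 = 2740.79.
Because errors are independent across components, Cov(Tᵢ,Tⱼ) = Cov(Xᵢ,Xⱼ); the off-diagonal part of the true-score variance is the same as above.
True-score variance = [2²·20.2²·0.56 + 6.7²·0.79 + 2²·7.3²·0.75 + 2²·4.7²·0.61] + 762.215 = 1163.24 + 762.215 = 1925.46.
Reliability = 1925.46 / 2740.79 = 0.7025.

0.7025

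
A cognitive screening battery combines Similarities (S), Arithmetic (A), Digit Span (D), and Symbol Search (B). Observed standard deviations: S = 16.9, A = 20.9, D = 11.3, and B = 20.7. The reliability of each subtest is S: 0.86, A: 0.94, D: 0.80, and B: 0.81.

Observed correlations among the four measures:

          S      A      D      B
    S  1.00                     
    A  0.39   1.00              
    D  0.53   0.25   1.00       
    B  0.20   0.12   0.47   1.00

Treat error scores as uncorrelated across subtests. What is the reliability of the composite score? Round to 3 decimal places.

Var(S+A+D+B) = 16.9² + 20.9² + 11.3² + 20.7² + 2·[16.9·20.9·0.39 + 16.9·11.3·0.53 + 16.9·20.7·0.20 + 20.9·11.3·0.25 + 20.9·20.7·0.12 + 11.3·20.7·0.47] = 1278.6 + 1059.66 = 2338.26.
With uncorrelated errors the cross-covariances are all true-score covariance, so they carry over unchanged; only the diagonal terms shrink to ρᵢσᵢ².
True-score variance = [16.9²·0.86 + 20.9²·0.94 + 11.3²·0.80 + 20.7²·0.81] + 1059.66 = 1105.45 + 1059.66 = 2165.11.
Reliability = 2165.11 / 2338.26 = 0.926.

0.926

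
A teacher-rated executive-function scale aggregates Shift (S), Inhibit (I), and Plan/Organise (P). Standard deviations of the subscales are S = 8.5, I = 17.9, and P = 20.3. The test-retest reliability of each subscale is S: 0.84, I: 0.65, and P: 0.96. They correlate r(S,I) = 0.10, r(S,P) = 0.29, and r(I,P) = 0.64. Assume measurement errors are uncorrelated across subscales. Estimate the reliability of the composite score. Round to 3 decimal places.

0.900

Var(S+I+P) = 8.5² + 17.9² + 20.3² + 2·[8.5·17.9·0.10 + 8.5·20.3·0.29 + 17.9·20.3·0.64] = 804.75 + 595.623 = 1400.37.
With uncorrelated errors the cross-covariances are all true-score covariance, so they carry over unchanged; only the diagonal terms shrink to ρᵢσᵢ².
True-score variance = [8.5²·0.84 + 17.9²·0.65 + 20.3²·0.96] + 595.623 = 664.563 + 595.623 = 1260.19.
Reliability = 1260.19 / 1400.37 = 0.900.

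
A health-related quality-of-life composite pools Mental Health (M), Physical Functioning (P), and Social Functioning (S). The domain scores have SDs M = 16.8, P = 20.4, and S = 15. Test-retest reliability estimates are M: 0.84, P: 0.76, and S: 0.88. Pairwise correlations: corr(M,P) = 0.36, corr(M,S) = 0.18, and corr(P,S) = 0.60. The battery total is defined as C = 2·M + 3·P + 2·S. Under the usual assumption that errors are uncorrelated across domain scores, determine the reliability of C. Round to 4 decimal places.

Var(C) = 2²·16.8² + 3²·20.4² + 2²·15² + 2·[6·16.8·20.4·0.36 + 4·16.8·15·0.18 + 6·20.4·15·0.60] = 5774.4 + 4046.63 = 9821.03.
Under uncorrelated errors the observed covariances equal the true-score covariances, so only the own-variance terms attenuate.
True-score variance = [2²·16.8²·0.84 + 3²·20.4²·0.76 + 2²·15²·0.88] + 4046.63 = 4586.86 + 4046.63 = 8633.49.
Reliability = 8633.49 / 9821.03 = 0.8791.

0.8791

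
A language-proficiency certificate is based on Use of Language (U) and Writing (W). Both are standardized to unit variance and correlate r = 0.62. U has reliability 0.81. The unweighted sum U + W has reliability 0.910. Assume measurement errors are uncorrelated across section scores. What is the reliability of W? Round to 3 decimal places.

Var(U+W) = 2 + 2·0.62 = 3.240.
True-score variance = ρ_U + ρ_W + 2·0.62, so 0.910 = (0.81 + ρ_W + 1.24) / 3.240.
ρ_W = 0.910·3.240 − 0.81 − 1.24 = 0.898.

0.898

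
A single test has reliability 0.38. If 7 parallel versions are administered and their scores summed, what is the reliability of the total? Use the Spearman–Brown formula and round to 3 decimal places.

0.811

ρ_k = kρ / (1 + (k−1)ρ) = 7·0.38 / (1 + 6·0.38) = 2.660 / 3.280 = 0.811.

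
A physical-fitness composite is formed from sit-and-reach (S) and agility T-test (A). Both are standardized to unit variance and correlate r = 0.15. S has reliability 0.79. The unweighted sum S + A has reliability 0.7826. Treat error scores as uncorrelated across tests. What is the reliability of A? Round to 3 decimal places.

Var(S+A) = 2 + 2·0.15 = 2.300.
True-score variance = ρ_S + ρ_A + 2·0.15, so 0.7826 = (0.79 + ρ_A + 0.30) / 2.300.
ρ_A = 0.7826·2.300 − 0.79 − 0.30 = 0.710.

0.710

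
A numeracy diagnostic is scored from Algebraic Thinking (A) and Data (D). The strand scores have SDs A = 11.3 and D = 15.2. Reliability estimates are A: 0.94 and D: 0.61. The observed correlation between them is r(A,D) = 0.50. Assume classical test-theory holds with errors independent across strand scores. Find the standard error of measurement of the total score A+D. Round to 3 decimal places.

9.888

Var(total) = 358.73 + 171.76 = 530.49.
True-score variance = 260.963 + 171.76 = 432.723, so reliability = 0.8157.
Error variance = 530.49 − 432.723 = 97.767; SEM = √97.767 = 9.888.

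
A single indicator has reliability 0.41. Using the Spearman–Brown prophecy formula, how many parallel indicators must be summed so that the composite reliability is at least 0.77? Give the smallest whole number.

k ≥ ρ*(1−ρ₁)/(ρ₁(1−ρ*)) = 0.77·0.59 / (0.41·0.23) = 4.818.
Smallest integer k = 5.

5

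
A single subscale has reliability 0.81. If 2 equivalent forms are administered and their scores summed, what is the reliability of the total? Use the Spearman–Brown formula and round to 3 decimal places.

ρ_k = kρ / (1 + (k−1)ρ) = 2·0.81 / (1 + 1·0.81) = 1.620 / 1.810 = 0.895.

0.895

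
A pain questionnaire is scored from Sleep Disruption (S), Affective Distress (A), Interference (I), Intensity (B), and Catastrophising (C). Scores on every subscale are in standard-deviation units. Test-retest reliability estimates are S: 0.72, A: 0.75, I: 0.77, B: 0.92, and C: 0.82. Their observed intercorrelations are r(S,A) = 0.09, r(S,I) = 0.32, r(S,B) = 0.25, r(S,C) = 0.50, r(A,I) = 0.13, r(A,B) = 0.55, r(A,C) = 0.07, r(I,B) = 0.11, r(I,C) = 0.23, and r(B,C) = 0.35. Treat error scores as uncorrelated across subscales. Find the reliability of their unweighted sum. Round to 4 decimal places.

0.9000

Var(S+A+I+B+C) = 5 + 2·[0.09 + 0.32 + 0.25 + 0.50 + 0.13 + 0.55 + 0.07 + 0.11 + 0.23 + 0.35] = 5 + 5.2 = 10.2.
With uncorrelated errors the cross-covariances are all true-score covariance, so they carry over unchanged; only the diagonal terms shrink to ρᵢσᵢ².
True-score variance = [0.72 + 0.75 + 0.77 + 0.92 + 0.82] + 5.2 = 3.98 + 5.2 = 9.18.
Reliability = 9.18 / 10.2 = 0.9000.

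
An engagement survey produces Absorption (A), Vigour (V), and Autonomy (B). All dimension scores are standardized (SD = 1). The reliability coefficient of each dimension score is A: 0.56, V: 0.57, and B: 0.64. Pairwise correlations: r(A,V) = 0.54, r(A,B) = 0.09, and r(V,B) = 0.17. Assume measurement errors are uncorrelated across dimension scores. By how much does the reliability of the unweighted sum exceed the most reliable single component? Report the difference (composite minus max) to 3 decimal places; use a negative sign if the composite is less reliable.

0.093

Var(sum) = 3 + 1.6 = 4.6; true-score variance = 1.77 + 1.6 = 3.37; composite reliability = 0.7326.
Max component reliability = 0.6400.
Difference = 0.7326 − 0.6400 = 0.093.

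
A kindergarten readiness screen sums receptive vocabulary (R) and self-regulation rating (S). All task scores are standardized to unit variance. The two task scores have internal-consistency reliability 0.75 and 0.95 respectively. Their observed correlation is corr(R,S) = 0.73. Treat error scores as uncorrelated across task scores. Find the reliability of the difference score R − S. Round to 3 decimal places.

0.444

Var(R−S) = 1 + 1 − 2·0.73 = 2 − 1.46 = 0.54.
Because errors are independent across components, Cov(Tᵢ,Tⱼ) = Cov(Xᵢ,Xⱼ); the off-diagonal part of the true-score variance is the same as above.
True-score variance = [0.75 + 0.95] − 1.46 = 1.7 − 1.46 = 0.24.
Reliability = 0.24 / 0.54 = 0.444.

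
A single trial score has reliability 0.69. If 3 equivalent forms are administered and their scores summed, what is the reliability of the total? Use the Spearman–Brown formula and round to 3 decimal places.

0.870

ρ_k = kρ / (1 + (k−1)ρ) = 3·0.69 / (1 + 2·0.69) = 2.070 / 2.380 = 0.870.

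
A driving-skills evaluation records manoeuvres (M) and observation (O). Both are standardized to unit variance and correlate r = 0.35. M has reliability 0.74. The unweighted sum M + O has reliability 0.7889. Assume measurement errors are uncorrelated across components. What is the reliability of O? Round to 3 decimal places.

Var(M+O) = 2 + 2·0.35 = 2.700.
True-score variance = ρ_M + ρ_O + 2·0.35, so 0.7889 = (0.74 + ρ_O + 0.70) / 2.700.
ρ_O = 0.7889·2.700 − 0.74 − 0.70 = 0.690.

0.690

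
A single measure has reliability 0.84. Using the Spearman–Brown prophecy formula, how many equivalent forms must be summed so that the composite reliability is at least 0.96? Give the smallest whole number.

5

k ≥ ρ*(1−ρ₁)/(ρ₁(1−ρ*)) = 0.96·0.16 / (0.84·0.04) = 4.571.
Smallest integer k = 5.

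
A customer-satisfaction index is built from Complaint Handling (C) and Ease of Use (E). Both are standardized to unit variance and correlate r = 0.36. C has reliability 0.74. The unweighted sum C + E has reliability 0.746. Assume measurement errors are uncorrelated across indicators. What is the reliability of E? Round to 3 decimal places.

0.569

Var(C+E) = 2 + 2·0.36 = 2.720.
True-score variance = ρ_C + ρ_E + 2·0.36, so 0.746 = (0.74 + ρ_E + 0.72) / 2.720.
ρ_E = 0.746·2.720 − 0.74 − 0.72 = 0.569.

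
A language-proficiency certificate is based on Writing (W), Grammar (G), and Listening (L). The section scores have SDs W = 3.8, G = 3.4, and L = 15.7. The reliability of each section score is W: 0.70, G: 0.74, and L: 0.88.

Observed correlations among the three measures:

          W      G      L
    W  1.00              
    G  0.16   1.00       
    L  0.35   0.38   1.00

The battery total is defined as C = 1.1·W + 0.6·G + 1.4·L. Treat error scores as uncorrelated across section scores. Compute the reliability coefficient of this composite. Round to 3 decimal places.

Var(C) = 1.1²·3.8² + 0.6²·3.4² + 1.4²·15.7² + 2·[0.66·3.8·3.4·0.16 + 1.54·3.8·15.7·0.35 + 0.84·3.4·15.7·0.38] = 504.754 + 101.12 = 605.874.
Because errors are independent across components, Cov(Tᵢ,Tⱼ) = Cov(Xᵢ,Xⱼ); the off-diagonal part of the true-score variance is the same as above.
True-score variance = [1.1²·3.8²·0.70 + 0.6²·3.4²·0.74 + 1.4²·15.7²·0.88] + 101.12 = 440.456 + 101.12 = 541.576.
Reliability = 541.576 / 605.874 = 0.894.

0.894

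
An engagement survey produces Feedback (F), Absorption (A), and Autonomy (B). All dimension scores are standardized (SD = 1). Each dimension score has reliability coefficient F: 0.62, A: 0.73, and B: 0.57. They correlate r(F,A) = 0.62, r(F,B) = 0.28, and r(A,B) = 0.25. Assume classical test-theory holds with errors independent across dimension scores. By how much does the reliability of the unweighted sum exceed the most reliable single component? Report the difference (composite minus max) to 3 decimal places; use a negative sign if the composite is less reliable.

0.066

Var(sum) = 3 + 2.3 = 5.3; true-score variance = 1.92 + 2.3 = 4.22; composite reliability = 0.7962.
Max component reliability = 0.7300.
Difference = 0.7962 − 0.7300 = 0.066.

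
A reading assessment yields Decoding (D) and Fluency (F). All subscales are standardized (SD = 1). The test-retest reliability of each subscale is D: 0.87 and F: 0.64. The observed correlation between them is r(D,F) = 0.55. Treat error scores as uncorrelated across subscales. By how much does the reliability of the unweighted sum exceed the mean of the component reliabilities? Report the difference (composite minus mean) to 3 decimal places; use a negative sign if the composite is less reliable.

0.087

Var(sum) = 2 + 1.1 = 3.1; true-score variance = 1.51 + 1.1 = 2.61; composite reliability = 0.8419.
Mean component reliability = 0.7550.
Difference = 0.8419 − 0.7550 = 0.087.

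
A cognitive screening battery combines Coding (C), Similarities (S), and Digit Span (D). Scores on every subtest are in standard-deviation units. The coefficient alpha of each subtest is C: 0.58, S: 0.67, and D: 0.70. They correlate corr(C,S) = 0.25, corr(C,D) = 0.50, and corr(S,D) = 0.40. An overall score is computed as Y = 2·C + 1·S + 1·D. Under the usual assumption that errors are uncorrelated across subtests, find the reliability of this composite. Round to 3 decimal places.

Var(Y) = 2² + 1 + 1 + 2·[2·0.25 + 2·0.50 + 0.40] = 6 + 3.8 = 9.8.
Because errors are independent across components, Cov(Tᵢ,Tⱼ) = Cov(Xᵢ,Xⱼ); the off-diagonal part of the true-score variance is the same as above.
True-score variance = [2²·0.58 + 0.67 + 0.70] + 3.8 = 3.69 + 3.8 = 7.49.
Reliability = 7.49 / 9.8 = 0.764.

0.764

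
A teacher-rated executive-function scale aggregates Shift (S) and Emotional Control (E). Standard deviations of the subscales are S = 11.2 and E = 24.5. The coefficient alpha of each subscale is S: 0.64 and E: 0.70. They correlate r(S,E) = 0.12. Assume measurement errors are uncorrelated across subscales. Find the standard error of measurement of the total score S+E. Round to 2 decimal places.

Var(total) = 725.69 + 65.856 = 791.546.
True-score variance = 500.457 + 65.856 = 566.313, so reliability = 0.7155.
Error variance = 791.546 − 566.313 = 225.233; SEM = √225.233 = 15.01.

15.01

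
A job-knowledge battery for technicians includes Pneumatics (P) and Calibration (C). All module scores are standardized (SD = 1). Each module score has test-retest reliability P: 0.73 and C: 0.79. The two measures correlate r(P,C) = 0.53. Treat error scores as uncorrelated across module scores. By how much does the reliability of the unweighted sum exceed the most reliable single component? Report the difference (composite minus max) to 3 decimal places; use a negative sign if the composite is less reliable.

Var(sum) = 2 + 1.06 = 3.06; true-score variance = 1.52 + 1.06 = 2.58; composite reliability = 0.8431.
Max component reliability = 0.7900.
Difference = 0.8431 − 0.7900 = 0.053.

0.053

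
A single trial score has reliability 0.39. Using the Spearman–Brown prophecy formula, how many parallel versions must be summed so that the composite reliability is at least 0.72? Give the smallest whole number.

k ≥ ρ*(1−ρ₁)/(ρ₁(1−ρ*)) = 0.72·0.61 / (0.39·0.28) = 4.022.
Smallest integer k = 5.

5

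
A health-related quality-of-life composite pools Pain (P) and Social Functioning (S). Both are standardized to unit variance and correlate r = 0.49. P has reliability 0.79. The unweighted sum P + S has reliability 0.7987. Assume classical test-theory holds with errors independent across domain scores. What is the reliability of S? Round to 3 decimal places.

0.610

Var(P+S) = 2 + 2·0.49 = 2.980.
True-score variance = ρ_P + ρ_S + 2·0.49, so 0.7987 = (0.79 + ρ_S + 0.98) / 2.980.
ρ_S = 0.7987·2.980 − 0.79 − 0.98 = 0.610.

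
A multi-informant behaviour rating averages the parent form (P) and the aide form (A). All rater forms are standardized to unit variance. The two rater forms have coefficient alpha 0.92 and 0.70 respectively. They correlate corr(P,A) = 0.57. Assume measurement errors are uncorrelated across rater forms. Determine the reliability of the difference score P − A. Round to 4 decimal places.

0.5581

Var(P−A) = 1 + 1 − 2·0.57 = 2 − 1.14 = 0.86.
Because errors are independent across components, Cov(Tᵢ,Tⱼ) = Cov(Xᵢ,Xⱼ); the off-diagonal part of the true-score variance is the same as above.
True-score variance = [0.92 + 0.70] − 1.14 = 1.62 − 1.14 = 0.48.
Reliability = 0.48 / 0.86 = 0.5581.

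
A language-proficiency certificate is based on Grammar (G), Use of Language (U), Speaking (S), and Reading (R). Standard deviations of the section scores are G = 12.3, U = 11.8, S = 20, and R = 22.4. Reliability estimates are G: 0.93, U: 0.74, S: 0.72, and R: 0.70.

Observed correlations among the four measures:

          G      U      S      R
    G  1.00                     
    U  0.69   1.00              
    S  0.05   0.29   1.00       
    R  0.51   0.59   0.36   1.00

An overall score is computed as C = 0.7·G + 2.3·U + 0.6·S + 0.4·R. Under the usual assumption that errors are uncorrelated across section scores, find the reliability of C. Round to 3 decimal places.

0.869

Var(C) = 0.7²·12.3² + 2.3²·11.8² + 0.6²·20² + 0.4²·22.4² + 2·[1.61·12.3·11.8·0.69 + 0.42·12.3·20·0.05 + 0.28·12.3·22.4·0.51 + 1.38·11.8·20·0.29 + 0.92·11.8·22.4·0.59 + 0.24·20·22.4·0.36] = 1034.99 + 964.747 = 1999.74.
Because errors are independent across components, Cov(Tᵢ,Tⱼ) = Cov(Xᵢ,Xⱼ); the off-diagonal part of the true-score variance is the same as above.
True-score variance = [0.7²·12.3²·0.93 + 2.3²·11.8²·0.74 + 0.6²·20²·0.72 + 0.4²·22.4²·0.70] + 964.747 = 773.889 + 964.747 = 1738.64.
Reliability = 1738.64 / 1999.74 = 0.869.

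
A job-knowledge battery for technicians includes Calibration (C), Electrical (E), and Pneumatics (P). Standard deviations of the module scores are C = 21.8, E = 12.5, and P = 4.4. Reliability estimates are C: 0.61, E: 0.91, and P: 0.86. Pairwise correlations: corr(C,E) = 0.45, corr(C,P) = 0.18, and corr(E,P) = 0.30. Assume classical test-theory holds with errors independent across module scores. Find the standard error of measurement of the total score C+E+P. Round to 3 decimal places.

14.217

Var(total) = 650.85 + 312.781 = 963.631.
True-score variance = 448.733 + 312.781 = 761.515, so reliability = 0.7903.
Error variance = 963.631 − 761.515 = 202.117; SEM = √202.117 = 14.217.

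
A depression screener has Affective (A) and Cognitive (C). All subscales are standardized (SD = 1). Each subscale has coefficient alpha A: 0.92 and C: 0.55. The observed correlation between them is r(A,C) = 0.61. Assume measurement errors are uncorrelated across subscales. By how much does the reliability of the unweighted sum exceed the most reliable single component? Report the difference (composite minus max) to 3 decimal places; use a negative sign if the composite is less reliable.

-0.085

Var(sum) = 2 + 1.22 = 3.22; true-score variance = 1.47 + 1.22 = 2.69; composite reliability = 0.8354.
Max component reliability = 0.9200.
Difference = 0.8354 − 0.9200 = -0.085.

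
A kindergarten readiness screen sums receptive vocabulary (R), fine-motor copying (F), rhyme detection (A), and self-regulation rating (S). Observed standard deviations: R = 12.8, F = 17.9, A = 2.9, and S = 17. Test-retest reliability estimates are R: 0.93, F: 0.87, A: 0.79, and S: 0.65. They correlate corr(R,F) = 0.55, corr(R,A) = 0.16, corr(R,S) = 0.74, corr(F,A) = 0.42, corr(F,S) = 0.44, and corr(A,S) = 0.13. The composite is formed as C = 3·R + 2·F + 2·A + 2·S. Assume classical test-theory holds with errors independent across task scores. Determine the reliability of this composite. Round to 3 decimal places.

Var(C) = 3²·12.8² + 2²·17.9² + 2²·2.9² + 2²·17² + 2·[6·12.8·17.9·0.55 + 6·12.8·2.9·0.16 + 6·12.8·17·0.74 + 4·17.9·2.9·0.42 + 4·17.9·17·0.44 + 4·2.9·17·0.13] = 3945.84 + 4812.58 = 8758.42.
Because errors are independent across components, Cov(Tᵢ,Tⱼ) = Cov(Xᵢ,Xⱼ); the off-diagonal part of the true-score variance is the same as above.
True-score variance = [3²·12.8²·0.93 + 2²·17.9²·0.87 + 2²·2.9²·0.79 + 2²·17²·0.65] + 4812.58 = 3264.34 + 4812.58 = 8076.92.
Reliability = 8076.92 / 8758.42 = 0.922.

0.922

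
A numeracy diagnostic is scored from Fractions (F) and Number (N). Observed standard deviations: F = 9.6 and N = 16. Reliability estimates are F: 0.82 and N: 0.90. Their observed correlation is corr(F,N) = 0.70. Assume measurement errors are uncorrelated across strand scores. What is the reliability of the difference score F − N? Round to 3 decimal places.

0.683

Var(F−N) = 9.6² + 16² − 2·9.6·16·0.70 = 348.16 − 215.04 = 133.12.
Because errors are independent across components, Cov(Tᵢ,Tⱼ) = Cov(Xᵢ,Xⱼ); the off-diagonal part of the true-score variance is the same as above.
True-score variance = [9.6²·0.82 + 16²·0.90] − 215.04 = 305.971 − 215.04 = 90.9312.
Reliability = 90.9312 / 133.12 = 0.683.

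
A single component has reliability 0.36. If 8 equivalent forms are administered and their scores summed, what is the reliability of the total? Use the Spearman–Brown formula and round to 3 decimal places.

0.818

ρ_k = kρ / (1 + (k−1)ρ) = 8·0.36 / (1 + 7·0.36) = 2.880 / 3.520 = 0.818.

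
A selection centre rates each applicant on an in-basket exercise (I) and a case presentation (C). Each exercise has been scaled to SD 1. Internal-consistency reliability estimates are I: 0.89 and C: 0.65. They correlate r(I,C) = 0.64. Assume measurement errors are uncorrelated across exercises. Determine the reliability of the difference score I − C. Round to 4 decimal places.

0.3611

Var(I−C) = 1 + 1 − 2·0.64 = 2 − 1.28 = 0.72.
With uncorrelated errors the cross-covariances are all true-score covariance, so they carry over unchanged; only the diagonal terms shrink to ρᵢσᵢ².
True-score variance = [0.89 + 0.65] − 1.28 = 1.54 − 1.28 = 0.26.
Reliability = 0.26 / 0.72 = 0.3611.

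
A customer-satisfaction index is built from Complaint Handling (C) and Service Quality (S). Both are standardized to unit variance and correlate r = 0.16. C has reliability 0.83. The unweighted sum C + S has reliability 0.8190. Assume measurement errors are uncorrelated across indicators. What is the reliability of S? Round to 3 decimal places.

0.750

Var(C+S) = 2 + 2·0.16 = 2.320.
True-score variance = ρ_C + ρ_S + 2·0.16, so 0.8190 = (0.83 + ρ_S + 0.32) / 2.320.
ρ_S = 0.8190·2.320 − 0.83 − 0.32 = 0.750.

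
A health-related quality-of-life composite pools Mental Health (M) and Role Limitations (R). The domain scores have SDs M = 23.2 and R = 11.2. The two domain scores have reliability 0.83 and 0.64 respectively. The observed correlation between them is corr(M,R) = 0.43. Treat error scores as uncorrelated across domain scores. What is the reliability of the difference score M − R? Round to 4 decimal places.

0.6896

Var(M−R) = 23.2² + 11.2² − 2·23.2·11.2·0.43 = 663.68 − 223.462 = 440.218.
Under uncorrelated errors the observed covariances equal the true-score covariances, so only the own-variance terms attenuate.
True-score variance = [23.2²·0.83 + 11.2²·0.64] − 223.462 = 527.021 − 223.462 = 303.558.
Reliability = 303.558 / 440.218 = 0.6896.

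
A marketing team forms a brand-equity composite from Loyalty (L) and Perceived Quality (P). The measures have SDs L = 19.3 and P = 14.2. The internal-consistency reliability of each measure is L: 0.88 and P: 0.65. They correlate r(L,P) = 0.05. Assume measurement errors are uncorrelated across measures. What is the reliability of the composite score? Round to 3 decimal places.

Var(L+P) = 19.3² + 14.2² + 2·[19.3·14.2·0.05] = 574.13 + 27.406 = 601.536.
Under uncorrelated errors the observed covariances equal the true-score covariances, so only the own-variance terms attenuate.
True-score variance = [19.3²·0.88 + 14.2²·0.65] + 27.406 = 458.857 + 27.406 = 486.263.
Reliability = 486.263 / 601.536 = 0.808.

0.808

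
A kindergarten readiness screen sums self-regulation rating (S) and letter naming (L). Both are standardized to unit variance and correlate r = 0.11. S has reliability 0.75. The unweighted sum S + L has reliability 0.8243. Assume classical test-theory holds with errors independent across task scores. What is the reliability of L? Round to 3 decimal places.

Var(S+L) = 2 + 2·0.11 = 2.220.
True-score variance = ρ_S + ρ_L + 2·0.11, so 0.8243 = (0.75 + ρ_L + 0.22) / 2.220.
ρ_L = 0.8243·2.220 − 0.75 − 0.22 = 0.860.

0.860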